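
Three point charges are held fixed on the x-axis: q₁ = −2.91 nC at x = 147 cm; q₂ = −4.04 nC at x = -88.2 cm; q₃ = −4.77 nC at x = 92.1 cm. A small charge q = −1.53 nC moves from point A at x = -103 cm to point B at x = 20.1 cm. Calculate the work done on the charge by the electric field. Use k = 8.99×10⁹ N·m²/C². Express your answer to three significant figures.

The work done by the electric force is W_field = −ΔU = −q(V_B − V_A) = q(V_A − V_B).
At A: distances to the source charges are 2.50 m, 0.148 m, 1.95 m; V_A = Σ kqᵢ/rᵢ = -278 V.
At B: distances to the source charges are 1.27 m, 1.08 m, 0.720 m; V_B = Σ kqᵢ/rᵢ = -114 V.
ΔV = V_B − V_A = 164 V.
W_field = −qΔV = −(-1.53×10⁻⁹ C)(164 V) = 2.51×10⁻⁷ J.

2.51×10⁻⁷ J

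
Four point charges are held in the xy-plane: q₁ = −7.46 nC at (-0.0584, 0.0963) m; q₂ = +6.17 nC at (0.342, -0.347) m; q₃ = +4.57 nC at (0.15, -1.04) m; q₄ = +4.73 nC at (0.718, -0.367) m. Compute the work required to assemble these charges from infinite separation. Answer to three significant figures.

The assembly work is the sum of pairwise potential energies, U = Σ_{i<j} kqᵢqⱼ/rᵢⱼ.
Pair separations: r₁₂ = 0.597 m, r₁₃ = 1.16 m, r₁₄ = 0.904 m, r₂₃ = 0.719 m, r₂₄ = 0.377 m, r₃₄ = 0.881 m.
Summing all 6 pair terms gives U = -3.89×10⁻⁸ J.

-3.89×10⁻⁸ J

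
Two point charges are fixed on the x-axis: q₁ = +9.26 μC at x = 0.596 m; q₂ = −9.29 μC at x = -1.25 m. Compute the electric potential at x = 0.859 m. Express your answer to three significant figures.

Electric potential is a scalar, so the contributions from each charge add algebraically: V = Σ kqᵢ/rᵢ.
Distances from the field point to each charge: r₁ = 0.263 m, r₂ = 2.11 m.
V = k[(9.26×10⁻⁶)/(0.263) + (-9.29×10⁻⁶)/(2.11)] = 2.77×10⁵ V.

2.77×10⁵ V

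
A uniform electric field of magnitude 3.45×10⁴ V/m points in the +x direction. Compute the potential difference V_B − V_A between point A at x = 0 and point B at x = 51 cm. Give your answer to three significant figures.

-1.76×10⁴ V

In a uniform field, potential decreases in the direction of E: V_B − V_A = −E·Δx.
V_B − V_A = −(3.45×10⁴ V/m)(0.510 m) = -1.76×10⁴ V.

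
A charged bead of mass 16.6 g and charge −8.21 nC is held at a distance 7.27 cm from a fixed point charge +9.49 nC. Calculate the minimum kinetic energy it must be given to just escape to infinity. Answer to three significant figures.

9.63×10⁻⁶ J

To just escape, total mechanical energy must reach zero at infinity: ½mv²_min + U = 0, so ½mv²_min = −U = |kQq|/r.
|U| = |kQq|/r = (8.99×10⁹ N·m²/C²)(9.49×10⁻⁹)(8.21×10⁻⁹)/(0.0727) = 9.63×10⁻⁶ J.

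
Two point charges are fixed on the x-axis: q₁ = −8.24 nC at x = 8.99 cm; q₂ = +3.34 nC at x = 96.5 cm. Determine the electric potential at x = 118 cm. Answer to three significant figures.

Electric potential is a scalar, so the contributions from each charge add algebraically: V = Σ kqᵢ/rᵢ.
Distances from the field point to each charge: r₁ = 1.09 m, r₂ = 0.215 m.
V = k[(-8.24×10⁻⁹)/(1.09) + (3.34×10⁻⁹)/(0.215)] = 71.7 V.

71.7 V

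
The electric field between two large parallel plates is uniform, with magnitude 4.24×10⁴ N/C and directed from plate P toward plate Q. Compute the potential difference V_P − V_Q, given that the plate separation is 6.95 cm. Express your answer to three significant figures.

2950 V

In a uniform field, potential decreases in the direction of E: ΔV = −E·d for a displacement d parallel to E.
Going from Q to P is a displacement of 6.95 cm opposite to the field, so V_P − V_Q = +Ed = 2950 V.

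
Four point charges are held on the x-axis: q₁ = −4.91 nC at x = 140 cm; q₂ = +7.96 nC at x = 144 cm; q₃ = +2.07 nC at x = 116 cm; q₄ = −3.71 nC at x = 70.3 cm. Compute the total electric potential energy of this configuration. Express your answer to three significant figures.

-8.91×10⁻⁶ J

The assembly work is the sum of pairwise potential energies, U = Σ_{i<j} kqᵢqⱼ/rᵢⱼ.
Pair separations: r₁₂ = 0.0400 m, r₁₃ = 0.240 m, r₁₄ = 0.697 m, r₂₃ = 0.280 m, r₂₄ = 0.737 m, r₃₄ = 0.457 m.
Summing all 6 pair terms gives U = -8.91×10⁻⁶ J.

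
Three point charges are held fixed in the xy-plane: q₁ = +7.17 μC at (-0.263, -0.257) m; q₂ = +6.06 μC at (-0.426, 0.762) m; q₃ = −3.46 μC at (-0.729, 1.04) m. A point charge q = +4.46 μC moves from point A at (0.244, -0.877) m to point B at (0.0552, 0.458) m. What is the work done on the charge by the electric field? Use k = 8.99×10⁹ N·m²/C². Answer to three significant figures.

-0.221 J

The work done by the electric force is W_field = −ΔU = −q(V_B − V_A) = q(V_A − V_B).
At A: distances to the source charges are 0.801 m, 1.77 m, 2.15 m; V_A = Σ kqᵢ/rᵢ = 9.68×10⁴ V.
At B: distances to the source charges are 0.783 m, 0.569 m, 0.977 m; V_B = Σ kqᵢ/rᵢ = 1.46×10⁵ V.
ΔV = V_B − V_A = 4.94×10⁴ V.
W_field = −qΔV = −(4.46×10⁻⁶ C)(4.94×10⁴ V) = -0.221 J.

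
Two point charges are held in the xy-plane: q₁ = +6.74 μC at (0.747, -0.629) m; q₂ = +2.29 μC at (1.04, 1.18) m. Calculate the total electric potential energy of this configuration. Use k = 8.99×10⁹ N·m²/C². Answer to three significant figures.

The work to assemble the configuration equals its total potential energy, U = Σ kqᵢqⱼ/rᵢⱼ over all pairs.
Pair separations: r₁₂ = 1.83 m.
U = (0.0757) = 0.0757 J.

0.0757 J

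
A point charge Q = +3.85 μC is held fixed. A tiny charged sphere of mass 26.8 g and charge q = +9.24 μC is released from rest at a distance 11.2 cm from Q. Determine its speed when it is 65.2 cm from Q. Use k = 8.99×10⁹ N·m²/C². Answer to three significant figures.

13.3 m/s

Only the electrostatic force acts, so mechanical energy is conserved: ½mv² = U₁ − U₂ = kQq(1/r₁ − 1/r₂).
U₁ − U₂ = (8.99×10⁹ N·m²/C²)(3.85×10⁻⁶ C)(9.24×10⁻⁶ C)(1/0.112 − 1/0.652) = 2.36 J.
v = √(2·2.36/0.0268) = 13.3 m/s.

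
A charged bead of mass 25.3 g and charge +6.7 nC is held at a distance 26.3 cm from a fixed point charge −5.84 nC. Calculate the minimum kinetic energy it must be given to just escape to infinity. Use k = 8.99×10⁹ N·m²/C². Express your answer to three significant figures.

1.34×10⁻⁶ J

To just escape, total mechanical energy must reach zero at infinity: ½mv²_min + U = 0, so ½mv²_min = −U = |kQq|/r.
|U| = |kQq|/r = (8.99×10⁹ N·m²/C²)(5.84×10⁻⁹)(6.70×10⁻⁹)/(0.263) = 1.34×10⁻⁶ J.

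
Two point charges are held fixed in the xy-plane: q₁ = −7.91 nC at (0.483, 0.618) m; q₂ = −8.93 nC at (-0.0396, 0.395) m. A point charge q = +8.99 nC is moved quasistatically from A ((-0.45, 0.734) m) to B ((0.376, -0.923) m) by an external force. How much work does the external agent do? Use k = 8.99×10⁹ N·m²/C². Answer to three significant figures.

1.10×10⁻⁶ J

For quasistatic motion the external work equals the change in potential energy: W_ext = qΔV = q(V_B − V_A).
At A: distances to the source charges are 0.940 m, 0.532 m; V_A = Σ kqᵢ/rᵢ = -226 V.
At B: distances to the source charges are 1.54 m, 1.38 m; V_B = Σ kqᵢ/rᵢ = -104 V.
ΔV = V_B − V_A = 122 V.
W_ext = qΔV = (8.99×10⁻⁹ C)(122 V) = 1.10×10⁻⁶ J.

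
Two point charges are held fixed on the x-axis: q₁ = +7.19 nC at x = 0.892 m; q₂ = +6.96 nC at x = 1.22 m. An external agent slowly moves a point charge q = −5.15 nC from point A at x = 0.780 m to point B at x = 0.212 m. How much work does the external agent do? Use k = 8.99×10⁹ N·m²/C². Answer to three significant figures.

2.90×10⁻⁶ J

For quasistatic motion the external work equals the change in potential energy: W_ext = qΔV = q(V_B − V_A).
At A: distances to the source charges are 0.112 m, 0.440 m; V_A = Σ kqᵢ/rᵢ = 719 V.
At B: distances to the source charges are 0.680 m, 1.01 m; V_B = Σ kqᵢ/rᵢ = 157 V.
ΔV = V_B − V_A = -562 V.
W_ext = qΔV = (-5.15×10⁻⁹ C)(-562 V) = 2.90×10⁻⁶ J.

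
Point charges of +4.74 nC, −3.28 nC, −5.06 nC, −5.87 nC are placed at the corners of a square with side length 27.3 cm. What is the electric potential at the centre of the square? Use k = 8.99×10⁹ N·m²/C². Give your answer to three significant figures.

-441 V

Electric potential is a scalar, so the contributions from each charge add algebraically: V = Σ kqᵢ/rᵢ.
The distance from each corner to the centre is a√2/2 = 0.193 m.
V = k[(4.74×10⁻⁹)/(0.193) + (-3.28×10⁻⁹)/(0.193) + (-5.06×10⁻⁹)/(0.193) + (-5.87×10⁻⁹)/(0.193)] = -441 V.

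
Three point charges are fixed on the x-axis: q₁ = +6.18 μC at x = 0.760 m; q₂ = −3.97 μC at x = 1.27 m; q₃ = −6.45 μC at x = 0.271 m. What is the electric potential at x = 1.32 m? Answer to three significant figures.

-6.70×10⁵ V

The total potential is the scalar sum of each charge's contribution, V = Σ kqᵢ/rᵢ.
Distances from the field point to each charge: r₁ = 0.560 m, r₂ = 0.0500 m, r₃ = 1.05 m.
V = k[(6.18×10⁻⁶)/(0.560) + (-3.97×10⁻⁶)/(0.0500) + (-6.45×10⁻⁶)/(1.05)] = -6.70×10⁵ V.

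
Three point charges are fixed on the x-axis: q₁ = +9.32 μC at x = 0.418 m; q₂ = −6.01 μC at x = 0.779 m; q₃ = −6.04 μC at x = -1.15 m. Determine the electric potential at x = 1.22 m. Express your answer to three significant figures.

The total potential is the scalar sum of each charge's contribution, V = Σ kqᵢ/rᵢ.
Distances from the field point to each charge: r₁ = 0.802 m, r₂ = 0.441 m, r₃ = 2.37 m.
V = k[(9.32×10⁻⁶)/(0.802) + (-6.01×10⁻⁶)/(0.441) + (-6.04×10⁻⁶)/(2.37)] = -4.10×10⁴ V.

-4.10×10⁴ V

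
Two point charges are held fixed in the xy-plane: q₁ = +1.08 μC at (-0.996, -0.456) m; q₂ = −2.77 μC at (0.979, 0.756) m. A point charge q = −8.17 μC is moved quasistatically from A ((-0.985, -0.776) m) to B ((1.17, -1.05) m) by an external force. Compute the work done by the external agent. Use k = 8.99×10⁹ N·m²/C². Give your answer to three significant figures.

0.243 J

For quasistatic motion the external work equals the change in potential energy: W_ext = qΔV = q(V_B − V_A).
At A: distances to the source charges are 0.320 m, 2.49 m; V_A = Σ kqᵢ/rᵢ = 2.03×10⁴ V.
At B: distances to the source charges are 2.25 m, 1.82 m; V_B = Σ kqᵢ/rᵢ = -9390 V.
ΔV = V_B − V_A = -2.97×10⁴ V.
W_ext = qΔV = (-8.17×10⁻⁶ C)(-2.97×10⁴ V) = 0.243 J.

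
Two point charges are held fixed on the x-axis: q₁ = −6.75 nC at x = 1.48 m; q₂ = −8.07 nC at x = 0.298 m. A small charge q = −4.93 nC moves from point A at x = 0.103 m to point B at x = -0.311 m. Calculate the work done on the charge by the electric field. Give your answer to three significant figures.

1.30×10⁻⁶ J

The work done by the electric force is W_field = −ΔU = −q(V_B − V_A) = q(V_A − V_B).
At A: distances to the source charges are 1.38 m, 0.195 m; V_A = Σ kqᵢ/rᵢ = -416 V.
At B: distances to the source charges are 1.79 m, 0.609 m; V_B = Σ kqᵢ/rᵢ = -153 V.
ΔV = V_B − V_A = 263 V.
W_field = −qΔV = −(-4.93×10⁻⁹ C)(263 V) = 1.30×10⁻⁶ J.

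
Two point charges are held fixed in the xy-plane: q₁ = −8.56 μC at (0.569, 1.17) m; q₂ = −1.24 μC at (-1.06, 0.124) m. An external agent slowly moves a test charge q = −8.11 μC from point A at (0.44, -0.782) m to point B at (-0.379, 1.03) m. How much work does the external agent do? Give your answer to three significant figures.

0.360 J

For quasistatic motion the external work equals the change in potential energy: W_ext = qΔV = q(V_B − V_A).
At A: distances to the source charges are 1.96 m, 1.75 m; V_A = Σ kqᵢ/rᵢ = -4.57×10⁴ V.
At B: distances to the source charges are 0.958 m, 1.13 m; V_B = Σ kqᵢ/rᵢ = -9.01×10⁴ V.
ΔV = V_B − V_A = -4.44×10⁴ V.
W_ext = qΔV = (-8.11×10⁻⁶ C)(-4.44×10⁴ V) = 0.360 J.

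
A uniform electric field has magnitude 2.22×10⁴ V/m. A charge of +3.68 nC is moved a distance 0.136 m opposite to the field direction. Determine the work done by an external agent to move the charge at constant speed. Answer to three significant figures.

The potential change for a displacement 0.136 m opposite to the field direction is ΔV = +Ed = 3020 V.
W_ext = qΔV = 1.11×10⁻⁵ J.

1.11×10⁻⁵ J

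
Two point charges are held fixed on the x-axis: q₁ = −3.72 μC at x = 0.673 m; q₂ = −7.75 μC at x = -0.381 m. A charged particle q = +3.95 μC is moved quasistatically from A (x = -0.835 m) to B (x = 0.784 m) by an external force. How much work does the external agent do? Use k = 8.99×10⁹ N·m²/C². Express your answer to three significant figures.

-0.733 J

For quasistatic motion the external work equals the change in potential energy: W_ext = qΔV = q(V_B − V_A).
At A: distances to the source charges are 1.51 m, 0.454 m; V_A = Σ kqᵢ/rᵢ = -1.76×10⁵ V.
At B: distances to the source charges are 0.111 m, 1.17 m; V_B = Σ kqᵢ/rᵢ = -3.61×10⁵ V.
ΔV = V_B − V_A = -1.85×10⁵ V.
W_ext = qΔV = (3.95×10⁻⁶ C)(-1.85×10⁵ V) = -0.733 J.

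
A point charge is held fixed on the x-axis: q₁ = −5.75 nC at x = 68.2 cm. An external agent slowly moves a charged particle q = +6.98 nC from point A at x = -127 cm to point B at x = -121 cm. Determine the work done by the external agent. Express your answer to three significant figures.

For quasistatic motion the external work equals the change in potential energy: W_ext = qΔV = q(V_B − V_A).
At A: distance to the source charge is 1.95 m; V_A = kq₁/r = -26.5 V.
At B: distance to the source charge is 1.89 m; V_B = kq₁/r = -27.3 V.
ΔV = V_B − V_A = -0.840 V.
W_ext = qΔV = (6.98×10⁻⁹ C)(-0.840 V) = -5.86×10⁻⁹ J.

-5.86×10⁻⁹ J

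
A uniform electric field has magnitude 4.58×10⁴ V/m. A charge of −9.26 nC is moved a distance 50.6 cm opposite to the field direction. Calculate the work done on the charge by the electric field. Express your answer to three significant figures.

2.15×10⁻⁴ J

The potential change for a displacement 50.6 cm opposite to the field direction is ΔV = +Ed = 2.32×10⁴ V.
W_field = −qΔV = 2.15×10⁻⁴ J.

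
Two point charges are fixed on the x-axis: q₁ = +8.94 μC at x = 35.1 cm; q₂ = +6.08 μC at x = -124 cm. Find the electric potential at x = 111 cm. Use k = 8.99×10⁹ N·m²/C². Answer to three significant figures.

1.29×10⁵ V

Electric potential is a scalar, so the contributions from each charge add algebraically: V = Σ kqᵢ/rᵢ.
Distances from the field point to each charge: r₁ = 0.759 m, r₂ = 2.35 m.
V = k[(8.94×10⁻⁶)/(0.759) + (6.08×10⁻⁶)/(2.35)] = 1.29×10⁵ V.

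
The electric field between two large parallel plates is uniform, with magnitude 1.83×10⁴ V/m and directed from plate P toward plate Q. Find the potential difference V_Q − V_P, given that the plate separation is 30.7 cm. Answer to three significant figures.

In a uniform field, potential decreases in the direction of E: ΔV = −E·d for a displacement d parallel to E.
Going from P to Q is a displacement of 30.7 cm along the field, so V_Q − V_P = −Ed = -5620 V.

-5620 V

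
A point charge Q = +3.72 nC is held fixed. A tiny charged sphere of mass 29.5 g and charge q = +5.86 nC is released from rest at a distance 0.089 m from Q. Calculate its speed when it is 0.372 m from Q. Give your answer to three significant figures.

Only the electrostatic force acts, so mechanical energy is conserved: ½mv² = U₁ − U₂ = kQq(1/r₁ − 1/r₂).
U₁ − U₂ = (8.99×10⁹ N·m²/C²)(3.72×10⁻⁹ C)(5.86×10⁻⁹ C)(1/0.0890 − 1/0.372) = 1.68×10⁻⁶ J.
v = √(2·1.68×10⁻⁶/0.0295) = 0.0107 m/s.

0.0107 m/s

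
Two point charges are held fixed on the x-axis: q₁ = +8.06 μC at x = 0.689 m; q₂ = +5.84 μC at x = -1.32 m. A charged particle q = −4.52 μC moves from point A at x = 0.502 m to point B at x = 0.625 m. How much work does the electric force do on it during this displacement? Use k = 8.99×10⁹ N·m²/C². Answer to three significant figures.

3.36 J

The work done by the electric force is W_field = −ΔU = −q(V_B − V_A) = q(V_A − V_B).
At A: distances to the source charges are 0.187 m, 1.82 m; V_A = Σ kqᵢ/rᵢ = 4.16×10⁵ V.
At B: distances to the source charges are 0.0640 m, 1.95 m; V_B = Σ kqᵢ/rᵢ = 1.16×10⁶ V.
ΔV = V_B − V_A = 7.43×10⁵ V.
W_field = −qΔV = −(-4.52×10⁻⁶ C)(7.43×10⁵ V) = 3.36 J.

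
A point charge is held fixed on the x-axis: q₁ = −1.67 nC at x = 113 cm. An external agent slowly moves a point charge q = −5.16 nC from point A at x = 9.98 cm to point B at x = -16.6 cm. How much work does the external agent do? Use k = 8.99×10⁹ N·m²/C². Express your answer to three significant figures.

For quasistatic motion the external work equals the change in potential energy: W_ext = qΔV = q(V_B − V_A).
At A: distance to the source charge is 1.03 m; V_A = kq₁/r = -14.6 V.
At B: distance to the source charge is 1.30 m; V_B = kq₁/r = -11.6 V.
ΔV = V_B − V_A = 2.99 V.
W_ext = qΔV = (-5.16×10⁻⁹ C)(2.99 V) = -1.54×10⁻⁸ J.

-1.54×10⁻⁸ J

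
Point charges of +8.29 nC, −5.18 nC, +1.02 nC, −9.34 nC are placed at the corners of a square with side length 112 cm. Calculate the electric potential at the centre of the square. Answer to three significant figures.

The total potential is the scalar sum of each charge's contribution, V = Σ kqᵢ/rᵢ.
The distance from each corner to the centre is a√2/2 = 0.792 m.
V = k[(8.29×10⁻⁹)/(0.792) + (-5.18×10⁻⁹)/(0.792) + (1.02×10⁻⁹)/(0.792) + (-9.34×10⁻⁹)/(0.792)] = -59.1 V.

-59.1 V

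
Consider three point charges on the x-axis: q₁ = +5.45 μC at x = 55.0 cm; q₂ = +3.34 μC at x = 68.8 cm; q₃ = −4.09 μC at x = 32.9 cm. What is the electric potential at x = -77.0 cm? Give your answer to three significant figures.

2.43×10⁴ V

Electric potential is a scalar, so the contributions from each charge add algebraically: V = Σ kqᵢ/rᵢ.
Distances from the field point to each charge: r₁ = 1.32 m, r₂ = 1.46 m, r₃ = 1.10 m.
V = k[(5.45×10⁻⁶)/(1.32) + (3.34×10⁻⁶)/(1.46) + (-4.09×10⁻⁶)/(1.10)] = 2.43×10⁴ V.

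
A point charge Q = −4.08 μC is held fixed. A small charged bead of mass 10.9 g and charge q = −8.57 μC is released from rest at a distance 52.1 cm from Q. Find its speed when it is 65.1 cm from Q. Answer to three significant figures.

4.70 m/s

Only the electrostatic force acts, so mechanical energy is conserved: ½mv² = U₁ − U₂ = kQq(1/r₁ − 1/r₂).
U₁ − U₂ = (8.99×10⁹ N·m²/C²)(-4.08×10⁻⁶ C)(-8.57×10⁻⁶ C)(1/0.521 − 1/0.651) = 0.120 J.
v = √(2·0.120/0.0109) = 4.70 m/s.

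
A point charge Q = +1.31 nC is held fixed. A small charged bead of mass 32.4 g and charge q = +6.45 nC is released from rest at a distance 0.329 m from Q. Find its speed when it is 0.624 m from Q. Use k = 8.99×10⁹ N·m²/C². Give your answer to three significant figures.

Only the electrostatic force acts, so mechanical energy is conserved: ½mv² = U₁ − U₂ = kQq(1/r₁ − 1/r₂).
U₁ − U₂ = (8.99×10⁹ N·m²/C²)(1.31×10⁻⁹ C)(6.45×10⁻⁹ C)(1/0.329 − 1/0.624) = 1.09×10⁻⁷ J.
v = √(2·1.09×10⁻⁷/0.0324) = 2.60×10⁻³ m/s.

2.60×10⁻³ m/s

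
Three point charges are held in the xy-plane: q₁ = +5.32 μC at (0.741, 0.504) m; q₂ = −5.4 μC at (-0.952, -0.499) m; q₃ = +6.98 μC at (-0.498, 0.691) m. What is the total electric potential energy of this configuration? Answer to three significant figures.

-0.131 J

The work to assemble the configuration equals its total potential energy, U = Σ kqᵢqⱼ/rᵢⱼ over all pairs.
Pair separations: r₁₂ = 1.97 m, r₁₃ = 1.25 m, r₂₃ = 1.27 m.
U = (-0.131) + (0.266) + (-0.266) = -0.131 J.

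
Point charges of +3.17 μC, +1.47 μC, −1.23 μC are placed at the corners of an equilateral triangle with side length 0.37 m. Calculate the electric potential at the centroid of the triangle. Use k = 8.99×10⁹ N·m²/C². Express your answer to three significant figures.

1.44×10⁵ V

The total potential is the scalar sum of each charge's contribution, V = Σ kqᵢ/rᵢ.
The distance from each vertex to the centroid is a/√3 = 0.214 m.
V = k[(3.17×10⁻⁶)/(0.214) + (1.47×10⁻⁶)/(0.214) + (-1.23×10⁻⁶)/(0.214)] = 1.44×10⁵ V.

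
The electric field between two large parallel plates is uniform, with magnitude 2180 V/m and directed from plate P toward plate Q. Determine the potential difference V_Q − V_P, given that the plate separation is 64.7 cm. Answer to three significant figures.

-1410 V

In a uniform field, potential decreases in the direction of E: ΔV = −E·d for a displacement d parallel to E.
Going from P to Q is a displacement of 64.7 cm along the field, so V_Q − V_P = −Ed = -1410 V.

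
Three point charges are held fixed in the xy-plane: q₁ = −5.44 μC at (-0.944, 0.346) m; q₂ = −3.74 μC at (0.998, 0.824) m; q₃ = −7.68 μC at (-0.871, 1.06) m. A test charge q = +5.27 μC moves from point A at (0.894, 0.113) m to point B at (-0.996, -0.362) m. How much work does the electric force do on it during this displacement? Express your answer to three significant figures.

The work done by the electric force is W_field = −ΔU = −q(V_B − V_A) = q(V_A − V_B).
At A: distances to the source charges are 1.85 m, 0.719 m, 2.00 m; V_A = Σ kqᵢ/rᵢ = -1.08×10⁵ V.
At B: distances to the source charges are 0.710 m, 2.32 m, 1.43 m; V_B = Σ kqᵢ/rᵢ = -1.32×10⁵ V.
ΔV = V_B − V_A = -2.41×10⁴ V.
W_field = −qΔV = −(5.27×10⁻⁶ C)(-2.41×10⁴ V) = 0.127 J.

0.127 J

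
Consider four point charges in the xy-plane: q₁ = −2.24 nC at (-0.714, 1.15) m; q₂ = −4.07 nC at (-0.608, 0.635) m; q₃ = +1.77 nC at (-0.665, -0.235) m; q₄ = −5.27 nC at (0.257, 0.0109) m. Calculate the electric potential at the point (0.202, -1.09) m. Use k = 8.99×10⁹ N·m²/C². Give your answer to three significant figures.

-57.4 V

Electric potential is a scalar, so the contributions from each charge add algebraically: V = Σ kqᵢ/rᵢ.
Distances from the field point to each charge: r₁ = 2.42 m, r₂ = 1.91 m, r₃ = 1.22 m, r₄ = 1.10 m.
V = k[(-2.24×10⁻⁹)/(2.42) + (-4.07×10⁻⁹)/(1.91) + (1.77×10⁻⁹)/(1.22) + (-5.27×10⁻⁹)/(1.10)] = -57.4 V.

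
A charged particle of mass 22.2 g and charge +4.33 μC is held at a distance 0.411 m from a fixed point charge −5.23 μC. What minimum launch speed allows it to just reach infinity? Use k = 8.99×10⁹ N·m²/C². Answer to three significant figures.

6.68 m/s

To just escape, total mechanical energy must reach zero at infinity: ½mv²_min + U = 0, so ½mv²_min = −U = |kQq|/r.
|U| = |kQq|/r = (8.99×10⁹ N·m²/C²)(5.23×10⁻⁶)(4.33×10⁻⁶)/(0.411) = 0.495 J.
v_min = √(2|U|/m) = √(2·0.495/0.0222) = 6.68 m/s.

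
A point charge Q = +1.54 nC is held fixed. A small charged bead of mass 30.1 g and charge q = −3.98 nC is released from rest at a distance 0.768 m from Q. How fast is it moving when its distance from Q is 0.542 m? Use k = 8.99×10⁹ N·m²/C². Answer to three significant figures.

1.41×10⁻³ m/s

Only the electrostatic force acts, so mechanical energy is conserved: ½mv² = U₁ − U₂ = kQq(1/r₁ − 1/r₂).
U₁ − U₂ = (8.99×10⁹ N·m²/C²)(1.54×10⁻⁹ C)(-3.98×10⁻⁹ C)(1/0.768 − 1/0.542) = 2.99×10⁻⁸ J.
v = √(2·2.99×10⁻⁸/0.0301) = 1.41×10⁻³ m/s.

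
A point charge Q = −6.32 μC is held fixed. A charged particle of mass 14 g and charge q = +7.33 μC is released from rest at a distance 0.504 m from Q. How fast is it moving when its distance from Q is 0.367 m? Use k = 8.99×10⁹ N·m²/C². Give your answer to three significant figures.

6.64 m/s

Only the electrostatic force acts, so mechanical energy is conserved: ½mv² = U₁ − U₂ = kQq(1/r₁ − 1/r₂).
U₁ − U₂ = (8.99×10⁹ N·m²/C²)(-6.32×10⁻⁶ C)(7.33×10⁻⁶ C)(1/0.504 − 1/0.367) = 0.308 J.
v = √(2·0.308/0.0140) = 6.64 m/s.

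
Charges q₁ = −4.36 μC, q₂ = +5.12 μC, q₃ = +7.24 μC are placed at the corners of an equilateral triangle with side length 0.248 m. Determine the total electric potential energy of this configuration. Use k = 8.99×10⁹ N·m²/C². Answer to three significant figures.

-0.610 J

The work to assemble the configuration equals its total potential energy, U = Σ kqᵢqⱼ/rᵢⱼ over all pairs.
All three pair separations equal the side length, 0.248 m.
U = (-0.809) + (-1.14) + (1.34) = -0.610 J.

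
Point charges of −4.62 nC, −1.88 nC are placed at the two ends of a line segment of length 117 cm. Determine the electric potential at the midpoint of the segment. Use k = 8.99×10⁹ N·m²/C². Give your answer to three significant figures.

-99.9 V

The total potential is the scalar sum of each charge's contribution, V = Σ kqᵢ/rᵢ.
Each charge is 0.585 m from the midpoint.
V = k[(-4.62×10⁻⁹)/(0.585) + (-1.88×10⁻⁹)/(0.585)] = -99.9 V.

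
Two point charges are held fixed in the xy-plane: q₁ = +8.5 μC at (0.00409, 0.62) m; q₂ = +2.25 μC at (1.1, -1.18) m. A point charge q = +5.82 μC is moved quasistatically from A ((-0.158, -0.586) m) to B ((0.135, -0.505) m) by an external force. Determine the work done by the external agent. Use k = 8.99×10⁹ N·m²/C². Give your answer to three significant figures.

For quasistatic motion the external work equals the change in potential energy: W_ext = qΔV = q(V_B − V_A).
At A: distances to the source charges are 1.22 m, 1.39 m; V_A = Σ kqᵢ/rᵢ = 7.73×10⁴ V.
At B: distances to the source charges are 1.13 m, 1.18 m; V_B = Σ kqᵢ/rᵢ = 8.46×10⁴ V.
ΔV = V_B − V_A = 7310 V.
W_ext = qΔV = (5.82×10⁻⁶ C)(7310 V) = 0.0425 J.

0.0425 J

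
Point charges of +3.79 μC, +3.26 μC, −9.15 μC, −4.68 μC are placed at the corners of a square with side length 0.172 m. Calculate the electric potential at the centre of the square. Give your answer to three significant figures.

The total potential is the scalar sum of each charge's contribution, V = Σ kqᵢ/rᵢ.
The distance from each corner to the centre is a√2/2 = 0.122 m.
V = k[(3.79×10⁻⁶)/(0.122) + (3.26×10⁻⁶)/(0.122) + (-9.15×10⁻⁶)/(0.122) + (-4.68×10⁻⁶)/(0.122)] = -5.01×10⁵ V.

-5.01×10⁵ V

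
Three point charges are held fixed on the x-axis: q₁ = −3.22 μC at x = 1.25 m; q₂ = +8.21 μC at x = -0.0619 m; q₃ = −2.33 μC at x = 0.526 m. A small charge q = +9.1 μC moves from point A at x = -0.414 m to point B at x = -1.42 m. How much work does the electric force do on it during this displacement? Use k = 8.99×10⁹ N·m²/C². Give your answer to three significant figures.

1.25 J

The work done by the electric force is W_field = −ΔU = −q(V_B − V_A) = q(V_A − V_B).
At A: distances to the source charges are 1.66 m, 0.352 m, 0.940 m; V_A = Σ kqᵢ/rᵢ = 1.70×10⁵ V.
At B: distances to the source charges are 2.67 m, 1.36 m, 1.95 m; V_B = Σ kqᵢ/rᵢ = 3.27×10⁴ V.
ΔV = V_B − V_A = -1.37×10⁵ V.
W_field = −qΔV = −(9.10×10⁻⁶ C)(-1.37×10⁵ V) = 1.25 J.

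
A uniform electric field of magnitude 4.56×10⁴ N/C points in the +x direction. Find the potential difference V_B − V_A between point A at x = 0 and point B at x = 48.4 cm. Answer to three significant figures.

-2.21×10⁴ V

In a uniform field, potential decreases in the direction of E: V_B − V_A = −E·Δx.
V_B − V_A = −(4.56×10⁴ V/m)(0.484 m) = -2.21×10⁴ V.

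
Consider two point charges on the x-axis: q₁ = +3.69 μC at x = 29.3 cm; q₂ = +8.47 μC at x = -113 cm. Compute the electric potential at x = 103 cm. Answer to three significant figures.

8.03×10⁴ V

Electric potential is a scalar, so the contributions from each charge add algebraically: V = Σ kqᵢ/rᵢ.
Distances from the field point to each charge: r₁ = 0.737 m, r₂ = 2.16 m.
V = k[(3.69×10⁻⁶)/(0.737) + (8.47×10⁻⁶)/(2.16)] = 8.03×10⁴ V.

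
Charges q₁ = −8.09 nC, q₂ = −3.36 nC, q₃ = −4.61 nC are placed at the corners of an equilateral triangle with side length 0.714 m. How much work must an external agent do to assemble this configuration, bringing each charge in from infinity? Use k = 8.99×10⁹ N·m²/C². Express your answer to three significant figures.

The work to assemble the configuration equals its total potential energy, U = Σ kqᵢqⱼ/rᵢⱼ over all pairs.
All three pair separations equal the side length, 0.714 m.
U = (3.42×10⁻⁷) + (4.70×10⁻⁷) + (1.95×10⁻⁷) = 1.01×10⁻⁶ J.

1.01×10⁻⁶ J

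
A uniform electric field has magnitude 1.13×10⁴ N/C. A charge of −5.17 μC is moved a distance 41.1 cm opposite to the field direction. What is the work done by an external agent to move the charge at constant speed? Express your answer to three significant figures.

The potential change for a displacement 41.1 cm opposite to the field direction is ΔV = +Ed = 4640 V.
W_ext = qΔV = -0.0240 J.

-0.0240 J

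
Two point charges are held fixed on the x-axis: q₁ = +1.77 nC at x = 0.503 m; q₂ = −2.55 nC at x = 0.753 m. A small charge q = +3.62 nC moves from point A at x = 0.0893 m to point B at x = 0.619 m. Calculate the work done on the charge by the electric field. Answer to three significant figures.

1.37×10⁻⁷ J

The work done by the electric force is W_field = −ΔU = −q(V_B − V_A) = q(V_A − V_B).
At A: distances to the source charges are 0.414 m, 0.664 m; V_A = Σ kqᵢ/rᵢ = 3.92 V.
At B: distances to the source charges are 0.116 m, 0.134 m; V_B = Σ kqᵢ/rᵢ = -33.9 V.
ΔV = V_B − V_A = -37.8 V.
W_field = −qΔV = −(3.62×10⁻⁹ C)(-37.8 V) = 1.37×10⁻⁷ J.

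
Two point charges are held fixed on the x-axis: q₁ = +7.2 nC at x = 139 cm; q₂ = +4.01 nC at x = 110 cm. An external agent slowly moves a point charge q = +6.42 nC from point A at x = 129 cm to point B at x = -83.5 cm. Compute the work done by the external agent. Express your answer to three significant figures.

-5.07×10⁻⁶ J

For quasistatic motion the external work equals the change in potential energy: W_ext = qΔV = q(V_B − V_A).
At A: distances to the source charges are 0.100 m, 0.190 m; V_A = Σ kqᵢ/rᵢ = 837 V.
At B: distances to the source charges are 2.22 m, 1.94 m; V_B = Σ kqᵢ/rᵢ = 47.7 V.
ΔV = V_B − V_A = -789 V.
W_ext = qΔV = (6.42×10⁻⁹ C)(-789 V) = -5.07×10⁻⁶ J.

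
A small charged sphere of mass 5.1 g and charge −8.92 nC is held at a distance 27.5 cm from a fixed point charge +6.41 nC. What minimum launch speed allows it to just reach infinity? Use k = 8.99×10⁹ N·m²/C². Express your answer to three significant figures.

0.0271 m/s

To just escape, total mechanical energy must reach zero at infinity: ½mv²_min + U = 0, so ½mv²_min = −U = |kQq|/r.
|U| = |kQq|/r = (8.99×10⁹ N·m²/C²)(6.41×10⁻⁹)(8.92×10⁻⁹)/(0.275) = 1.87×10⁻⁶ J.
v_min = √(2|U|/m) = √(2·1.87×10⁻⁶/5.10×10⁻³) = 0.0271 m/s.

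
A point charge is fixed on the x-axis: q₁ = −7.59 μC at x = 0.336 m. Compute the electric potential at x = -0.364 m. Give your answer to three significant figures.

-9.75×10⁴ V

Electric potential is a scalar, so the contributions from each charge add algebraically: V = Σ kqᵢ/rᵢ.
V = k[(-7.59×10⁻⁶)/(0.700)] = -9.75×10⁴ V.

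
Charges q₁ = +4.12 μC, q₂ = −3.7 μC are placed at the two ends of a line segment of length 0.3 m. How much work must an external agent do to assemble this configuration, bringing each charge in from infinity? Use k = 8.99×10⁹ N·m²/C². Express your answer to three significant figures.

-0.457 J

The work to assemble the configuration equals its total potential energy, U = Σ kqᵢqⱼ/rᵢⱼ over all pairs.
The separation is r = 0.300 m.
U = (-0.457) = -0.457 J.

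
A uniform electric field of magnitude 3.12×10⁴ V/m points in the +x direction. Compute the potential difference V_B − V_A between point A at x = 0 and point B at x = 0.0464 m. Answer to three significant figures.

In a uniform field, potential decreases in the direction of E: V_B − V_A = −E·Δx.
V_B − V_A = −(3.12×10⁴ V/m)(0.0464 m) = -1450 V.

-1450 V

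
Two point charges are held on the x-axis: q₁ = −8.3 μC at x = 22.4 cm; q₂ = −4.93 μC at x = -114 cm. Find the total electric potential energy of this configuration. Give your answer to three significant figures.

0.270 J

The assembly work is the sum of pairwise potential energies, U = Σ_{i<j} kqᵢqⱼ/rᵢⱼ.
Pair separations: r₁₂ = 1.36 m.
U = (0.270) = 0.270 J.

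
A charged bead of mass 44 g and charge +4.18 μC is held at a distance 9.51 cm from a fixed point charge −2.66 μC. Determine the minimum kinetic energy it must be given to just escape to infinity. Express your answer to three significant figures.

1.05 J

To just escape, total mechanical energy must reach zero at infinity: ½mv²_min + U = 0, so ½mv²_min = −U = |kQq|/r.
|U| = |kQq|/r = (8.99×10⁹ N·m²/C²)(2.66×10⁻⁶)(4.18×10⁻⁶)/(0.0951) = 1.05 J.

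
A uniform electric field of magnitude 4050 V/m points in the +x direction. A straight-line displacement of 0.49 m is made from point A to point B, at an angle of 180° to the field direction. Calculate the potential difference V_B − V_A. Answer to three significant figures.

Only the component of displacement along E changes the potential: ΔV = −E·d·cosθ.
ΔV = −(4050 V/m)(0.490 m)cos180° = 1980 V.

1980 V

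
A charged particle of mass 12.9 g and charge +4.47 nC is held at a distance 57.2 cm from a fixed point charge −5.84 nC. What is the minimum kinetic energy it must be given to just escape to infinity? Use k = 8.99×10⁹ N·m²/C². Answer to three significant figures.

4.10×10⁻⁷ J

To just escape, total mechanical energy must reach zero at infinity: ½mv²_min + U = 0, so ½mv²_min = −U = |kQq|/r.
|U| = |kQq|/r = (8.99×10⁹ N·m²/C²)(5.84×10⁻⁹)(4.47×10⁻⁹)/(0.572) = 4.10×10⁻⁷ J.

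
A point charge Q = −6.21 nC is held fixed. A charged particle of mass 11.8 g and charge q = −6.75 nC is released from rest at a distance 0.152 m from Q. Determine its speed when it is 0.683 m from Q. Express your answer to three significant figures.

Only the electrostatic force acts, so mechanical energy is conserved: ½mv² = U₁ − U₂ = kQq(1/r₁ − 1/r₂).
U₁ − U₂ = (8.99×10⁹ N·m²/C²)(-6.21×10⁻⁹ C)(-6.75×10⁻⁹ C)(1/0.152 − 1/0.683) = 1.93×10⁻⁶ J.
v = √(2·1.93×10⁻⁶/0.0118) = 0.0181 m/s.

0.0181 m/s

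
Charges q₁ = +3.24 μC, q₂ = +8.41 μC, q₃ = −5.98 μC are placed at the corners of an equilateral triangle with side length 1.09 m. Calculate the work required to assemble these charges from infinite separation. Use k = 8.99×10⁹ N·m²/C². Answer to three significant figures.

The assembly work is the sum of pairwise potential energies, U = Σ_{i<j} kqᵢqⱼ/rᵢⱼ.
All three pair separations equal the side length, 1.09 m.
U = (0.225) + (-0.160) + (-0.415) = -0.350 J.

-0.350 J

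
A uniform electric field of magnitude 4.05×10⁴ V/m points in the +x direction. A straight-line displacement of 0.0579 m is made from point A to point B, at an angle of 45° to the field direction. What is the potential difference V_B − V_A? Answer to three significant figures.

-1660 V

Only the component of displacement along E changes the potential: ΔV = −E·d·cosθ.
ΔV = −(4.05×10⁴ V/m)(0.0579 m)cos45° = -1660 V.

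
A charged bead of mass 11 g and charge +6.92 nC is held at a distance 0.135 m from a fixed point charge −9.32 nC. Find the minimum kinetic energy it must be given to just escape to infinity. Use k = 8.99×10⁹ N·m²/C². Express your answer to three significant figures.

To just escape, total mechanical energy must reach zero at infinity: ½mv²_min + U = 0, so ½mv²_min = −U = |kQq|/r.
|U| = |kQq|/r = (8.99×10⁹ N·m²/C²)(9.32×10⁻⁹)(6.92×10⁻⁹)/(0.135) = 4.29×10⁻⁶ J.

4.29×10⁻⁶ J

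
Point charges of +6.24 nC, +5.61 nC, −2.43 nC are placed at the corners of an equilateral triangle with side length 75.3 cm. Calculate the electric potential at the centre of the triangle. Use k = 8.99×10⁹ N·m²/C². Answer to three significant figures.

Electric potential is a scalar, so the contributions from each charge add algebraically: V = Σ kqᵢ/rᵢ.
The distance from each vertex to the centroid is a/√3 = 0.435 m.
V = k[(6.24×10⁻⁹)/(0.435) + (5.61×10⁻⁹)/(0.435) + (-2.43×10⁻⁹)/(0.435)] = 195 V.

195 V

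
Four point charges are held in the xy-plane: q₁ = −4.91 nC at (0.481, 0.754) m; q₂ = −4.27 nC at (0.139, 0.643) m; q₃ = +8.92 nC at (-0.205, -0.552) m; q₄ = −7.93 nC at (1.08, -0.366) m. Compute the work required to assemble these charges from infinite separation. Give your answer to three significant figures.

-1.16×10⁻⁸ J

The work to assemble the configuration equals its total potential energy, U = Σ kqᵢqⱼ/rᵢⱼ over all pairs.
Pair separations: r₁₂ = 0.360 m, r₁₃ = 1.48 m, r₁₄ = 1.27 m, r₂₃ = 1.24 m, r₂₄ = 1.38 m, r₃₄ = 1.30 m.
Summing all 6 pair terms gives U = -1.16×10⁻⁸ J.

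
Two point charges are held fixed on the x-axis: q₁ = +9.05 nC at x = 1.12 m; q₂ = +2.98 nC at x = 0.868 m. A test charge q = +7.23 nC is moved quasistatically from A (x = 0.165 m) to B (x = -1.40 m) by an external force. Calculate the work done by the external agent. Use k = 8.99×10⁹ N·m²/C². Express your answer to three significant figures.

For quasistatic motion the external work equals the change in potential energy: W_ext = qΔV = q(V_B − V_A).
At A: distances to the source charges are 0.955 m, 0.703 m; V_A = Σ kqᵢ/rᵢ = 123 V.
At B: distances to the source charges are 2.52 m, 2.27 m; V_B = Σ kqᵢ/rᵢ = 44.1 V.
ΔV = V_B − V_A = -79.2 V.
W_ext = qΔV = (7.23×10⁻⁹ C)(-79.2 V) = -5.73×10⁻⁷ J.

-5.73×10⁻⁷ J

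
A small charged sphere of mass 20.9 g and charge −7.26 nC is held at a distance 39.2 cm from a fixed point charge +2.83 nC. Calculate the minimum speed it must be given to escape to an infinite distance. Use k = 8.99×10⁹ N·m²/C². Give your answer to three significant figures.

To just escape, total mechanical energy must reach zero at infinity: ½mv²_min + U = 0, so ½mv²_min = −U = |kQq|/r.
|U| = |kQq|/r = (8.99×10⁹ N·m²/C²)(2.83×10⁻⁹)(7.26×10⁻⁹)/(0.392) = 4.71×10⁻⁷ J.
v_min = √(2|U|/m) = √(2·4.71×10⁻⁷/0.0209) = 6.71×10⁻³ m/s.

6.71×10⁻³ m/s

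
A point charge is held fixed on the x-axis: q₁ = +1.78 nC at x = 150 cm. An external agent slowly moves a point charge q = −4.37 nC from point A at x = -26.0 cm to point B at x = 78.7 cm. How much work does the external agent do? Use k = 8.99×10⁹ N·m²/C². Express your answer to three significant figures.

For quasistatic motion the external work equals the change in potential energy: W_ext = qΔV = q(V_B − V_A).
At A: distance to the source charge is 1.76 m; V_A = kq₁/r = 9.09 V.
At B: distance to the source charge is 0.713 m; V_B = kq₁/r = 22.4 V.
ΔV = V_B − V_A = 13.4 V.
W_ext = qΔV = (-4.37×10⁻⁹ C)(13.4 V) = -5.83×10⁻⁸ J.

-5.83×10⁻⁸ J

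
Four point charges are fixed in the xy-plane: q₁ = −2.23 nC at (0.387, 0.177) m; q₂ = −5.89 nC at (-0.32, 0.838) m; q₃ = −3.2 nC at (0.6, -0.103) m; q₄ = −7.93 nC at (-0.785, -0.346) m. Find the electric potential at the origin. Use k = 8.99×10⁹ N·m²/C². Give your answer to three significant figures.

-236 V

The total potential is the scalar sum of each charge's contribution, V = Σ kqᵢ/rᵢ.
Distances from the field point to each charge: r₁ = 0.426 m, r₂ = 0.897 m, r₃ = 0.609 m, r₄ = 0.858 m.
V = k[(-2.23×10⁻⁹)/(0.426) + (-5.89×10⁻⁹)/(0.897) + (-3.20×10⁻⁹)/(0.609) + (-7.93×10⁻⁹)/(0.858)] = -236 V.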